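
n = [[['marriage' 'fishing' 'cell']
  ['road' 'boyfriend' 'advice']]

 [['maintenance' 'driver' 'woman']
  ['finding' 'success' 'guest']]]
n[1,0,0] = 'maintenance'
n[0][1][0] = 'road'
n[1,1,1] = 'success'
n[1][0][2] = 'woman'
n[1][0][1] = 'driver'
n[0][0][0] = 'marriage'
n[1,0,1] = 'driver'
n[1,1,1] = 'success'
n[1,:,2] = ['woman', 'guest']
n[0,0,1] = 'fishing'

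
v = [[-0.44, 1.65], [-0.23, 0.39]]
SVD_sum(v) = [[-0.47, 1.64], [-0.12, 0.42]] + [[0.03, 0.01],[-0.11, -0.03]]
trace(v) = -0.05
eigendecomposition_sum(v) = [[-0.22+0.22j, 0.82+0.05j],[-0.11-0.01j, 0.19+0.24j]] + [[(-0.22-0.22j), 0.82-0.05j],[(-0.11+0.01j), (0.19-0.24j)]]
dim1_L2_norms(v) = [1.71, 0.45]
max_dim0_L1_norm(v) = 2.04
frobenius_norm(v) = 1.77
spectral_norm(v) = 1.76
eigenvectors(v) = [[(0.94+0j), (0.94-0j)], [0.24+0.26j, (0.24-0.26j)]]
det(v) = 0.21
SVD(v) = [[-0.97, -0.25], [-0.25, 0.97]] @ diag([1.7627221982897474, 0.11794257779343315]) @ [[0.27, -0.96], [-0.96, -0.27]]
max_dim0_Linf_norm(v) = 1.65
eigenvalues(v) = [(-0.02+0.46j), (-0.02-0.46j)]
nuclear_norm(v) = 1.88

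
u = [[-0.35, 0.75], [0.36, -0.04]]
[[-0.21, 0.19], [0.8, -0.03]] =u@ [[2.31, -0.06], [0.8, 0.22]]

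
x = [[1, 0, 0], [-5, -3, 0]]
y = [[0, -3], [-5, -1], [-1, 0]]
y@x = [[15, 9, 0], [0, 3, 0], [-1, 0, 0]]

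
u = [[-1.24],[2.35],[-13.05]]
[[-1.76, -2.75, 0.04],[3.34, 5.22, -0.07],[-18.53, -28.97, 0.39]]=u @ [[1.42, 2.22, -0.03]]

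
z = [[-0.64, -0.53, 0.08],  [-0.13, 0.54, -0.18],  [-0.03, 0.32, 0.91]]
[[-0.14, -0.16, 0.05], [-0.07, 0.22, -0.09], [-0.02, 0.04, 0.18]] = z @ [[0.27, -0.06, 0.01], [-0.06, 0.36, -0.08], [0.01, -0.08, 0.23]]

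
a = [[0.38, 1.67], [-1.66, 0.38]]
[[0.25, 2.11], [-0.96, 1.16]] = a @ [[0.58,-0.39], [0.02,1.35]]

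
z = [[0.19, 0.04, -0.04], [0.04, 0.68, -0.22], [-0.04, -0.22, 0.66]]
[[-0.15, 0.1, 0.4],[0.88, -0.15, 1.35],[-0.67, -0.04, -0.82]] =z @[[-1.17, 0.56, 1.61], [1.14, -0.30, 1.71], [-0.70, -0.13, -0.57]]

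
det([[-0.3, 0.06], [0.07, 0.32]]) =-0.100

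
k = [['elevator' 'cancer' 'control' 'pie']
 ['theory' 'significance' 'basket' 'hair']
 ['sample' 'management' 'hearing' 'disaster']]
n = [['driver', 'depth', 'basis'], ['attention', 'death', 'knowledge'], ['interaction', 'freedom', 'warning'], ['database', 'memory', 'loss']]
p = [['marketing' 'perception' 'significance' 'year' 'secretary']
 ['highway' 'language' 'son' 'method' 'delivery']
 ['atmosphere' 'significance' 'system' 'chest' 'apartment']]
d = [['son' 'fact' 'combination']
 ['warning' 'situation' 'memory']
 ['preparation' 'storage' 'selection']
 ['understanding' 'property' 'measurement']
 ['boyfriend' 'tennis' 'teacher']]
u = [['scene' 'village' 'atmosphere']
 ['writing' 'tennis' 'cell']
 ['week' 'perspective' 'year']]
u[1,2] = 'cell'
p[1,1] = 'language'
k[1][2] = 'basket'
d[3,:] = ['understanding', 'property', 'measurement']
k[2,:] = ['sample', 'management', 'hearing', 'disaster']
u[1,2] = 'cell'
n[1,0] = 'attention'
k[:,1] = ['cancer', 'significance', 'management']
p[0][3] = 'year'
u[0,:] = ['scene', 'village', 'atmosphere']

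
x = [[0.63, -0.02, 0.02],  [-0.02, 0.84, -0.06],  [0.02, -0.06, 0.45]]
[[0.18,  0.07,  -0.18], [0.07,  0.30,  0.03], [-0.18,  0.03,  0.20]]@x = [[0.11, 0.07, -0.08], [0.04, 0.25, -0.0], [-0.11, 0.02, 0.08]]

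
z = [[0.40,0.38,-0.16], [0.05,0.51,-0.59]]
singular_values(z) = [0.9, 0.36]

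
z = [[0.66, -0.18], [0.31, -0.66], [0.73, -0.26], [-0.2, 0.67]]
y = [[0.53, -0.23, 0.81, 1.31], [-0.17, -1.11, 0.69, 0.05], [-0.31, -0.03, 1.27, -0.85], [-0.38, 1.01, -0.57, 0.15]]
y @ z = [[0.61, 0.72],[0.04, 0.62],[0.88, -0.82],[-0.38, -0.35]]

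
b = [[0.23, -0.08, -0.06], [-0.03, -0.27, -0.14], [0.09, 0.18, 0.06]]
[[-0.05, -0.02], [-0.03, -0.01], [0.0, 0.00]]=b @ [[-0.12,-0.04], [-0.04,-0.01], [0.35,0.12]]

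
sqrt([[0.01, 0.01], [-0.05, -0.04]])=[[0.00+0.00j, -0.04j], [0.22j, 0.22j]]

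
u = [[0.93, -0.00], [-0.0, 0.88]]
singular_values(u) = [0.93, 0.88]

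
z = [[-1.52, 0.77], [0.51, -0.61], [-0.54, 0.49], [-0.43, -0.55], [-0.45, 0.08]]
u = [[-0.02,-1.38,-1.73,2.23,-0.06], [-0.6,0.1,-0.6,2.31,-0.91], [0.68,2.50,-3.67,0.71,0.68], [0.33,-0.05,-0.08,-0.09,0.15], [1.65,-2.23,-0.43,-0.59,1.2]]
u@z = [[-0.67, -1.25], [0.70, -2.16], [1.61, -3.14], [-0.51, 0.31], [-3.70, 2.84]]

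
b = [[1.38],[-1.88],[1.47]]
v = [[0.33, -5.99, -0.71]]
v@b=[[10.67]]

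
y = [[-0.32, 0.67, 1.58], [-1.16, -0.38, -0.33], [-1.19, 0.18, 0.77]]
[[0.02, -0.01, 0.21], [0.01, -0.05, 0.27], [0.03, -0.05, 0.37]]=y@[[-0.03,0.04,-0.26], [0.08,0.01,0.02], [-0.03,0.0,0.07]]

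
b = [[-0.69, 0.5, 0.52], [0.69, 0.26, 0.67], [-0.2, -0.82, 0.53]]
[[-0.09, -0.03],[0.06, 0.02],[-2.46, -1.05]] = b@[[0.6, 0.25],  [2.01, 0.86],  [-1.31, -0.56]]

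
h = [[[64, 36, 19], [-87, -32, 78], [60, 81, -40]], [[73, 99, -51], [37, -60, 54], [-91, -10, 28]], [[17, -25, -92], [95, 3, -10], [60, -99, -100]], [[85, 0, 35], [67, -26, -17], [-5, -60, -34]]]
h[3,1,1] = -26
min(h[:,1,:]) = -87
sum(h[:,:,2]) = -130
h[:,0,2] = [19, -51, -92, 35]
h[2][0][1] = -25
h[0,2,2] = -40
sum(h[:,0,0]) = 239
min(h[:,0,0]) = 17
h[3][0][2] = 35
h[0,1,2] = 78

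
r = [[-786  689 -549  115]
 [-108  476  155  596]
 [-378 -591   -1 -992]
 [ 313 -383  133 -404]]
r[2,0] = -378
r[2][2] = -1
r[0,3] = 115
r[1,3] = 596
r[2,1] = -591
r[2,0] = -378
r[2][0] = -378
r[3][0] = 313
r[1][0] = -108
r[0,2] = -549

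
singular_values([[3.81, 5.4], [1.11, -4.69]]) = [7.54, 3.16]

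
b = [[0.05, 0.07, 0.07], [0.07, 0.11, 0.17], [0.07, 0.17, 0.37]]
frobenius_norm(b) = 0.48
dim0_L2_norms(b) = [0.11, 0.21, 0.41]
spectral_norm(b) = 0.47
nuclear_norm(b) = 0.54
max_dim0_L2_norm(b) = 0.41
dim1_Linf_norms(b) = [0.07, 0.17, 0.37]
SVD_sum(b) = [[0.02, 0.05, 0.09],[0.05, 0.09, 0.18],[0.09, 0.18, 0.36]] + [[0.03, 0.02, -0.02], [0.02, 0.02, -0.01], [-0.02, -0.01, 0.01]] + [[-0.00,0.0,-0.0], [0.00,-0.0,0.00], [-0.00,0.00,-0.0]]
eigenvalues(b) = [0.47, 0.06, -0.0]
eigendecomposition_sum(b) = [[0.02, 0.05, 0.09], [0.05, 0.09, 0.18], [0.09, 0.18, 0.36]] + [[0.03, 0.02, -0.02], [0.02, 0.02, -0.01], [-0.02, -0.01, 0.01]] + [[-0.0, 0.0, -0.0], [0.00, -0.0, 0.0], [-0.0, 0.00, -0.00]]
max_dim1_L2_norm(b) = 0.41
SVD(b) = [[-0.22, -0.71, -0.67], [-0.45, -0.54, 0.71], [-0.87, 0.45, -0.2]] @ diag([0.47481614923750365, 0.058632187387068394, 0.0034483366245720366]) @ [[-0.22,-0.45,-0.87], [-0.71,-0.54,0.45], [0.67,-0.71,0.20]]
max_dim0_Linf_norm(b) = 0.37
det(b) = -0.00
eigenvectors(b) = [[-0.22, -0.71, 0.67], [-0.45, -0.54, -0.71], [-0.87, 0.45, 0.20]]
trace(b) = 0.53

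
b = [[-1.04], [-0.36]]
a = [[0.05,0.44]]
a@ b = [[-0.21]]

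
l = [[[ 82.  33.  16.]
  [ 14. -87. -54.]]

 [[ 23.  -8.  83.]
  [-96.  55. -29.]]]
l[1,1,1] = 55.0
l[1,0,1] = -8.0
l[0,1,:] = [14.0, -87.0, -54.0]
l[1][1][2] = -29.0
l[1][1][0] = -96.0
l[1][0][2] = 83.0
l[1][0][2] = 83.0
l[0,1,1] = -87.0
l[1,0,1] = -8.0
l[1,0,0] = 23.0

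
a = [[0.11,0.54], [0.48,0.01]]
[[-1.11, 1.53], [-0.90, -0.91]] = a @ [[-1.85, -1.96], [-1.68, 3.24]]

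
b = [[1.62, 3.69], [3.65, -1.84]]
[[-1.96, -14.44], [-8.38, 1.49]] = b@[[-2.10,-1.28], [0.39,-3.35]]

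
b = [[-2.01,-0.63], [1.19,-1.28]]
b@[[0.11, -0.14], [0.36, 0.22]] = [[-0.45, 0.14], [-0.33, -0.45]]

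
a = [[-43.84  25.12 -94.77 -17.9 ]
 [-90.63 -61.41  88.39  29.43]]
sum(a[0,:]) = -131.39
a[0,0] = -43.84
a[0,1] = 25.12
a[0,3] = -17.9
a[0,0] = -43.84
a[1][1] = -61.41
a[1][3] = 29.43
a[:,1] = [25.12, -61.41]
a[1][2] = 88.39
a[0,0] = -43.84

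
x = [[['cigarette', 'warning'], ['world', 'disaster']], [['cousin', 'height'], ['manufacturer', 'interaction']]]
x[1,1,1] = 'interaction'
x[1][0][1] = 'height'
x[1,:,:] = [['cousin', 'height'], ['manufacturer', 'interaction']]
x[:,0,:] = [['cigarette', 'warning'], ['cousin', 'height']]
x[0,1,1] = 'disaster'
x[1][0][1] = 'height'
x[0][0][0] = 'cigarette'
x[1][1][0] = 'manufacturer'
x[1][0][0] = 'cousin'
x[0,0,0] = 'cigarette'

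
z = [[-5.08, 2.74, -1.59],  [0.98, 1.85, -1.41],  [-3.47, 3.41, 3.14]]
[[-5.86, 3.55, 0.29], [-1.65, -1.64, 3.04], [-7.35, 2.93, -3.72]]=z@[[0.50, -0.9, 0.56], [-1.38, -0.25, 0.50], [-0.29, 0.21, -1.11]]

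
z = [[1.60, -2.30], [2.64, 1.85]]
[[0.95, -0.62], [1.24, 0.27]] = z@[[0.51,  -0.06], [-0.06,  0.23]]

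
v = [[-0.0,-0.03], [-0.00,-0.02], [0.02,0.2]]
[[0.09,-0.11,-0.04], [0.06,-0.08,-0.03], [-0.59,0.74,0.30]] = v@ [[-0.99,  -0.87,  0.11], [-2.86,  3.81,  1.47]]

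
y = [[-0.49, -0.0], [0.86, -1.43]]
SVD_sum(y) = [[-0.15, 0.22], [0.92, -1.39]] + [[-0.34,-0.22], [-0.06,-0.04]]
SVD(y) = [[-0.16, 0.99], [0.99, 0.16]] @ diag([1.6889273697019, 0.414878705011261]) @ [[0.55, -0.84],[-0.84, -0.55]]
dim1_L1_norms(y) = [0.49, 2.29]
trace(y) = -1.92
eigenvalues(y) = [-1.43, -0.49]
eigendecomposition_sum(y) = [[-0.0,-0.0], [1.31,-1.43]] + [[-0.49, -0.00], [-0.45, -0.0]]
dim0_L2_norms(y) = [0.99, 1.43]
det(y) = 0.70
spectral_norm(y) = 1.69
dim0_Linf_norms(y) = [0.86, 1.43]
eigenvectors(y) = [[0.0,0.74], [1.0,0.68]]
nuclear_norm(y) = 2.10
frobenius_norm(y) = 1.74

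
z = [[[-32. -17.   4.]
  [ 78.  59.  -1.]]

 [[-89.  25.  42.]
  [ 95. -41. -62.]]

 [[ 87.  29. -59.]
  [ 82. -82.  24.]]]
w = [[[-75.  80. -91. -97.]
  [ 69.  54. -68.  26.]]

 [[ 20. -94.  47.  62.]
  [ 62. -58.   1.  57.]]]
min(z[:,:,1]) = -82.0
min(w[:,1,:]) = -68.0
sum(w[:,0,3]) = -35.0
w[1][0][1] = -94.0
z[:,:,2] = [[4.0, -1.0], [42.0, -62.0], [-59.0, 24.0]]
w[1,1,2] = 1.0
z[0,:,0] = [-32.0, 78.0]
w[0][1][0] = 69.0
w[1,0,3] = 62.0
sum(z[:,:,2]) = -52.0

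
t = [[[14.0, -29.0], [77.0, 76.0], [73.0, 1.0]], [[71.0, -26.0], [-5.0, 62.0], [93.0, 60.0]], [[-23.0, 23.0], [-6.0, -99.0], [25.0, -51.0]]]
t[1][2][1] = 60.0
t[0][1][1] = 76.0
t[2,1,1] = -99.0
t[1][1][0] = -5.0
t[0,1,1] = 76.0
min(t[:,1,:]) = -99.0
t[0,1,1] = 76.0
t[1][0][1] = -26.0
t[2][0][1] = 23.0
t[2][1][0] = -6.0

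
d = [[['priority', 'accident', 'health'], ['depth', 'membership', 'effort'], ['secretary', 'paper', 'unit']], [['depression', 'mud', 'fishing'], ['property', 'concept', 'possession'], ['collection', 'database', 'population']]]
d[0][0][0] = 'priority'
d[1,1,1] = 'concept'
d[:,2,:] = [['secretary', 'paper', 'unit'], ['collection', 'database', 'population']]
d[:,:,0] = [['priority', 'depth', 'secretary'], ['depression', 'property', 'collection']]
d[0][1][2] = 'effort'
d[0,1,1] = 'membership'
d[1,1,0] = 'property'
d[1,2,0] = 'collection'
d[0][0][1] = 'accident'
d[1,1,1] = 'concept'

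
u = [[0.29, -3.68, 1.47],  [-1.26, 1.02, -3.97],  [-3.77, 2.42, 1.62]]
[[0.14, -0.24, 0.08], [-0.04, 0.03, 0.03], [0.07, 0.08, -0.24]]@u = [[0.04, -0.57, 1.29], [-0.16, 0.25, -0.13], [0.82, -0.76, -0.60]]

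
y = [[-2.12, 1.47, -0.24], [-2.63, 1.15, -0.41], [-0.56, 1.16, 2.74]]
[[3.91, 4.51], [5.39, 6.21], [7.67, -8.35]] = y @ [[-3.02, -2.01],[-1.25, -0.37],[2.71, -3.3]]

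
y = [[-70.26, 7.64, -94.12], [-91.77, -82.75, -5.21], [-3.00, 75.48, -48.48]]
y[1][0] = -91.77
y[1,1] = -82.75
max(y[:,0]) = -3.0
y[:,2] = [-94.12, -5.21, -48.48]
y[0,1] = 7.64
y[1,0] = -91.77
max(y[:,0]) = -3.0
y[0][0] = -70.26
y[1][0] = -91.77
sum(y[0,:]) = -156.74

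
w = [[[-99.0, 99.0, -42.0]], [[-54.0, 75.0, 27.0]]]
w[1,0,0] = -54.0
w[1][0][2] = 27.0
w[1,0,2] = 27.0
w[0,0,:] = [-99.0, 99.0, -42.0]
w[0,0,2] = -42.0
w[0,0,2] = -42.0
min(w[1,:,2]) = 27.0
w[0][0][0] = -99.0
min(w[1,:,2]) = 27.0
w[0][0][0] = -99.0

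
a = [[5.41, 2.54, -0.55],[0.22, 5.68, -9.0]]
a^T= [[5.41,0.22], [2.54,5.68], [-0.55,-9.0]]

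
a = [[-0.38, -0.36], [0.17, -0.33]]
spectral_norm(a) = 0.54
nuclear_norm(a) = 0.89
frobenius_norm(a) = 0.64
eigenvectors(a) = [[0.82+0.00j, 0.82-0.00j], [(-0.06-0.56j), -0.06+0.56j]]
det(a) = 0.19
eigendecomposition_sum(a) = [[-0.19+0.11j, (-0.18-0.26j)],[0.09+0.12j, -0.17+0.14j]] + [[(-0.19-0.11j),(-0.18+0.26j)], [(0.09-0.12j),-0.17-0.14j]]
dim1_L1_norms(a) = [0.74, 0.5]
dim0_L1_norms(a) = [0.55, 0.69]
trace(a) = -0.71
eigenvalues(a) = [(-0.36+0.25j), (-0.36-0.25j)]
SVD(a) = [[0.94,0.33],[0.33,-0.94]] @ diag([0.5412355421886763, 0.34476671514479124]) @ [[-0.56, -0.83], [-0.83, 0.56]]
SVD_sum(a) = [[-0.29, -0.42], [-0.1, -0.15]] + [[-0.09, 0.06], [0.27, -0.18]]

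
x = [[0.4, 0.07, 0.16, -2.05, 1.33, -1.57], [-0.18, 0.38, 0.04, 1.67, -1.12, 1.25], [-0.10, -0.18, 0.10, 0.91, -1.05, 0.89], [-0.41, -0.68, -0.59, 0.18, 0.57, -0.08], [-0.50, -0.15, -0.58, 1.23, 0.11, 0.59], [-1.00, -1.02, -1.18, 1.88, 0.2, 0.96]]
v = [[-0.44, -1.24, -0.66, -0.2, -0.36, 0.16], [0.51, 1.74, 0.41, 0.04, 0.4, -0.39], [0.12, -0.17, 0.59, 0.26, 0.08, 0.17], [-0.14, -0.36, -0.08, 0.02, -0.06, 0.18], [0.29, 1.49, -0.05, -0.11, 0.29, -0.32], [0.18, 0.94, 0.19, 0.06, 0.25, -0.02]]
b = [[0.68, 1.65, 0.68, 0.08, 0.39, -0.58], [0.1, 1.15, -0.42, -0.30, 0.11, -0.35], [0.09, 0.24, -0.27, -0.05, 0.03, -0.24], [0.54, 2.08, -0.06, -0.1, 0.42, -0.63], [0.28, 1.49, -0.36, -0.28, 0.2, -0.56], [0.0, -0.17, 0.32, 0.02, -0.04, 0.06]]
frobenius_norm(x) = 5.38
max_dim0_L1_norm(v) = 5.94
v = x @ b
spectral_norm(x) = 4.79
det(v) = 0.00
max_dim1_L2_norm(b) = 2.28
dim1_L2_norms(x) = [2.94, 2.41, 1.67, 1.16, 1.58, 2.82]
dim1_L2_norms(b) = [2.04, 1.32, 0.45, 2.28, 1.69, 0.37]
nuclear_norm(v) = 4.24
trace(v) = 2.18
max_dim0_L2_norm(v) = 2.8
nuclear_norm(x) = 7.80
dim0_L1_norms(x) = [2.59, 2.48, 2.65, 7.92, 4.38, 5.34]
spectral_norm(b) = 3.61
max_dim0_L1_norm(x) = 7.92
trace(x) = 2.13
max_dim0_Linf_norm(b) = 2.08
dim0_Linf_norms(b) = [0.68, 2.08, 0.68, 0.3, 0.42, 0.63]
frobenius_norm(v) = 3.22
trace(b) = 1.72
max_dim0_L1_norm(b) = 6.78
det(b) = 0.00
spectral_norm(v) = 3.07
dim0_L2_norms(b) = [0.92, 3.27, 0.97, 0.43, 0.62, 1.11]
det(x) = -0.00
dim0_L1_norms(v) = [1.68, 5.94, 1.98, 0.69, 1.44, 1.24]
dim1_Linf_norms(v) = [1.24, 1.74, 0.59, 0.36, 1.49, 0.94]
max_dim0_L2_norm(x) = 3.59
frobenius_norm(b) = 3.78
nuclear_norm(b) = 5.08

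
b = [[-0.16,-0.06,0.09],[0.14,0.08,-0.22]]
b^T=[[-0.16, 0.14], [-0.06, 0.08], [0.09, -0.22]]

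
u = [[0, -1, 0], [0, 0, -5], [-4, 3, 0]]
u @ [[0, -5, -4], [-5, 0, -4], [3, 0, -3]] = [[5, 0, 4], [-15, 0, 15], [-15, 20, 4]]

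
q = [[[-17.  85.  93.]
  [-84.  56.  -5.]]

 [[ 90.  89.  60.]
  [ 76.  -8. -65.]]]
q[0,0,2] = 93.0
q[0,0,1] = 85.0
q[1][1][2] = -65.0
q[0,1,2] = -5.0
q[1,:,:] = [[90.0, 89.0, 60.0], [76.0, -8.0, -65.0]]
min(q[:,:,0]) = -84.0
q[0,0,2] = 93.0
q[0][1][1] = 56.0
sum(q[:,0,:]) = 400.0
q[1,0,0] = 90.0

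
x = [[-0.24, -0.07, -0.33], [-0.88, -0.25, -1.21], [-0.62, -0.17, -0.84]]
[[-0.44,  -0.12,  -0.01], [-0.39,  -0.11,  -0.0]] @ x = [[0.22, 0.06, 0.3], [0.19, 0.05, 0.26]]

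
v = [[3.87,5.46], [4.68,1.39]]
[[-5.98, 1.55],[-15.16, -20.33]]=v @ [[-3.69,  -5.61],  [1.52,  4.26]]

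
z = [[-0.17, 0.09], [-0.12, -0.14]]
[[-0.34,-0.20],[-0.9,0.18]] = z@[[3.71,0.34], [3.25,-1.57]]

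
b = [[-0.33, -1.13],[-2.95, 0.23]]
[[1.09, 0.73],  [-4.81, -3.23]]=b @ [[1.52, 1.02],[-1.41, -0.94]]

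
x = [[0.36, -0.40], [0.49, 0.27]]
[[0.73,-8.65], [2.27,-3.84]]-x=[[0.37,-8.25], [1.78,-4.11]]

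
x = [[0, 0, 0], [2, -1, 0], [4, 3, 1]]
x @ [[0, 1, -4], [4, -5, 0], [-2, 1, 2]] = [[0, 0, 0], [-4, 7, -8], [10, -10, -14]]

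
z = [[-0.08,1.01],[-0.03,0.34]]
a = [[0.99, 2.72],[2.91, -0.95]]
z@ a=[[2.86, -1.18], [0.96, -0.4]]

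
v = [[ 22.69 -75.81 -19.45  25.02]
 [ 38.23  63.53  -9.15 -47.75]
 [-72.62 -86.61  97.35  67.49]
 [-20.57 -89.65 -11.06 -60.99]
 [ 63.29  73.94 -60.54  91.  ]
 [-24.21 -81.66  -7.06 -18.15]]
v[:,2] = [-19.45, -9.15, 97.35, -11.06, -60.54, -7.06]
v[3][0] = -20.57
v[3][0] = -20.57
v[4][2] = -60.54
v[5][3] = -18.15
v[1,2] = -9.15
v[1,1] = 63.53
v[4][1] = 73.94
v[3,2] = -11.06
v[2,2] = 97.35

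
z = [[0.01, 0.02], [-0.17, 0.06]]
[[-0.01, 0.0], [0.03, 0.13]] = z@[[-0.26,  -0.59], [-0.28,  0.52]]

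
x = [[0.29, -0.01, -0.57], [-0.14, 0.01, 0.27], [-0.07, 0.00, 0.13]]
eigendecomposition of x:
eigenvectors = [[-0.88, 0.89, 0.24], [0.43, 0.01, -0.96], [0.21, 0.46, 0.14]]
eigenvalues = [0.43, -0.01, 0.01]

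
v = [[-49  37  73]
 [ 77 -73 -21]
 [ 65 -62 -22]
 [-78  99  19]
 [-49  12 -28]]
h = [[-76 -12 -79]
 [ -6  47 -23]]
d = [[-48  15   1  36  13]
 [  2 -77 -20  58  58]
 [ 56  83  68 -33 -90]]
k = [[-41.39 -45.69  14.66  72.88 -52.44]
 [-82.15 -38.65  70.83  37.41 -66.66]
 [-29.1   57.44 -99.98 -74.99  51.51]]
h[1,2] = -23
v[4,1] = 12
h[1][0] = -6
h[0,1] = -12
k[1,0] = -82.15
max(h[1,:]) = 47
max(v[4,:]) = 12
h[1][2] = -23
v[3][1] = 99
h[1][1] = 47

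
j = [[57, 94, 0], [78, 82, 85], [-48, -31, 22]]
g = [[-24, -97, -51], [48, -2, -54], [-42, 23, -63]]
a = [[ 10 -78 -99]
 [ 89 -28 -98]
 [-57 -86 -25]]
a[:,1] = [-78, -28, -86]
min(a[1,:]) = -98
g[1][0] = 48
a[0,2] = -99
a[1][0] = 89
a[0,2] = -99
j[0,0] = 57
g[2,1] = 23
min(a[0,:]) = -99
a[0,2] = -99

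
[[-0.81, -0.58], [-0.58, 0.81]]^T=[[-0.81, -0.58], [-0.58, 0.81]]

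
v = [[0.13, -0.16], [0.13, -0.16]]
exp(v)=[[1.13, -0.16], [0.13, 0.84]]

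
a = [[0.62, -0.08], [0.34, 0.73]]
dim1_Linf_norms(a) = [0.62, 0.73]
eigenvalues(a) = [(0.68+0.16j), (0.68-0.16j)]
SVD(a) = [[-0.42, -0.91], [-0.91, 0.42]] @ diag([0.8480682422118218, 0.5657563579419596]) @ [[-0.67, -0.74], [-0.74, 0.67]]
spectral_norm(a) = 0.85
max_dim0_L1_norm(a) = 0.96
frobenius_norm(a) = 1.02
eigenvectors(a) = [[(0.15-0.41j), 0.15+0.41j], [-0.90+0.00j, (-0.9-0j)]]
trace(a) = 1.35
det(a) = 0.48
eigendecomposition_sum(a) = [[(0.31+0.2j),(-0.04+0.17j)], [(0.17-0.74j),0.36-0.04j]] + [[(0.31-0.2j), (-0.04-0.17j)], [0.17+0.74j, (0.36+0.04j)]]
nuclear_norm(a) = 1.41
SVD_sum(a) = [[0.24, 0.26], [0.52, 0.57]] + [[0.38,-0.34], [-0.18,0.16]]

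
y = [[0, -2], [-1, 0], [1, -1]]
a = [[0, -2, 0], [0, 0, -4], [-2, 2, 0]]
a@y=[[2, 0], [-4, 4], [-2, 4]]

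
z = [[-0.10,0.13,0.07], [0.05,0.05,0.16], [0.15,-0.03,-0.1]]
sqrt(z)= [[-0.06, 0.28, -0.03],  [-0.29, 0.48, 0.25],  [0.68, -0.37, 0.12]]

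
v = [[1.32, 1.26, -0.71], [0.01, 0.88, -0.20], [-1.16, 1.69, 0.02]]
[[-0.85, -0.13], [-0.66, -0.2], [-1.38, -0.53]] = v @ [[-0.19, -0.17],[-0.94, -0.42],[-0.83, -0.88]]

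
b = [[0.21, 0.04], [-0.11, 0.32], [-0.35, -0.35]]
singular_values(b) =[0.55, 0.32]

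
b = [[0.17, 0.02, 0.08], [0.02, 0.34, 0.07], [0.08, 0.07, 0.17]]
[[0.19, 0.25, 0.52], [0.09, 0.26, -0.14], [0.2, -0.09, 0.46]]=b @ [[0.75, 2.31, 2.25], [0.06, 1.06, -0.95], [0.81, -2.05, 2.01]]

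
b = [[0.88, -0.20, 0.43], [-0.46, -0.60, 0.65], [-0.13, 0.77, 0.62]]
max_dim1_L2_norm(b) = 1.0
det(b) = -0.99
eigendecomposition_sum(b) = [[-0.04-0.00j,(-0.17+0j),0.08-0.00j], [(-0.17-0j),-0.79+0.00j,0.36-0.00j], [0.08+0.00j,(0.36-0j),(-0.17+0j)]] + [[(0.46+0.15j),-0.02-0.22j,0.18-0.41j], [(-0.15+0.17j),0.10+0.03j,0.14+0.15j], [-0.10+0.44j,(0.2-0.03j),(0.39+0.13j)]] + [[0.46-0.15j, -0.02+0.22j, (0.18+0.41j)], [-0.15-0.17j, 0.10-0.03j, 0.14-0.15j], [-0.10-0.44j, 0.20+0.03j, 0.39-0.13j]]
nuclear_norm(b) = 2.99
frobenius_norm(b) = 1.73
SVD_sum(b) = [[0.83,-0.02,-0.09], [-0.51,0.01,0.06], [-0.21,0.01,0.02]] + [[0.01, 0.11, 0.07], [-0.02, -0.16, -0.1], [0.08, 0.81, 0.52]] + [[0.04, -0.29, 0.45], [0.07, -0.45, 0.70], [0.01, -0.05, 0.07]]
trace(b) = 0.90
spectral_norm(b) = 1.00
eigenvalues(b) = [(-1+0j), (0.95+0.31j), (0.95-0.31j)]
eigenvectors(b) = [[0.19+0.00j, 0.69+0.00j, (0.69-0j)], [0.89+0.00j, -0.12+0.30j, (-0.12-0.3j)], [-0.41+0.00j, (0.05+0.64j), (0.05-0.64j)]]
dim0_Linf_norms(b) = [0.88, 0.77, 0.65]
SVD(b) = [[-0.83, -0.14, -0.54],[0.51, 0.19, -0.84],[0.22, -0.97, -0.09]] @ diag([1.0015160655074726, 0.9968916636745886, 0.9953755981671157]) @ [[-0.99, 0.02, 0.11], [-0.08, -0.84, -0.54], [-0.08, 0.55, -0.83]]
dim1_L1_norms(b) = [1.51, 1.71, 1.52]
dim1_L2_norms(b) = [1.0, 1.0, 1.0]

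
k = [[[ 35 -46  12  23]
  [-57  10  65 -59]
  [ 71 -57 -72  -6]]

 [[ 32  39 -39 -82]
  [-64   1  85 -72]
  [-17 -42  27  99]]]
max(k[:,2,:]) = 99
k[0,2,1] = -57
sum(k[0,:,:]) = -81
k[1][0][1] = 39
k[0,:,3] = [23, -59, -6]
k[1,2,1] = -42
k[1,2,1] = -42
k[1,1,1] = 1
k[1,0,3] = -82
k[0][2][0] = 71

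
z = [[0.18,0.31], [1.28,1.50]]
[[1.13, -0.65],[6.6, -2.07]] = z@[[2.74, 2.58], [2.06, -3.58]]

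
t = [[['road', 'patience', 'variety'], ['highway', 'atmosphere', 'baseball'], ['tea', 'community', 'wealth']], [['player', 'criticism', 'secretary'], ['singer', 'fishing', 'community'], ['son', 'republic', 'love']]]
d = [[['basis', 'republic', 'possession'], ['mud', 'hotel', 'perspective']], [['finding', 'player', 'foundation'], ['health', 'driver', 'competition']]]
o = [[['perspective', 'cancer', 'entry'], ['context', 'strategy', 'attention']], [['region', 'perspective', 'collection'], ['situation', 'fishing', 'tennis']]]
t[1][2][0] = 'son'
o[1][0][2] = 'collection'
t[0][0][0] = 'road'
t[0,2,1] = 'community'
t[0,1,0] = 'highway'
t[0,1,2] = 'baseball'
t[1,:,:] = [['player', 'criticism', 'secretary'], ['singer', 'fishing', 'community'], ['son', 'republic', 'love']]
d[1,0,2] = 'foundation'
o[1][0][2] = 'collection'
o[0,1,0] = 'context'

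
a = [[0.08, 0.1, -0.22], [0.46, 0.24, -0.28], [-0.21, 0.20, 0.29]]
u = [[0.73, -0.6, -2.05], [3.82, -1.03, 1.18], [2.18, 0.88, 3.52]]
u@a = [[0.21, -0.48, -0.59], [-0.42, 0.37, -0.21], [-0.16, 1.13, 0.29]]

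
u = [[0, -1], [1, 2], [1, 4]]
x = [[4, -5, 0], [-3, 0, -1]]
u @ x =[[3, 0, 1], [-2, -5, -2], [-8, -5, -4]]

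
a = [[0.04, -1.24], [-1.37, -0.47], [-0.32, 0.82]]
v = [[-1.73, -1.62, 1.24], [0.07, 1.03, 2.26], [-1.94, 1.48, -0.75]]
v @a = [[1.75, 3.92], [-2.13, 1.28], [-1.87, 1.09]]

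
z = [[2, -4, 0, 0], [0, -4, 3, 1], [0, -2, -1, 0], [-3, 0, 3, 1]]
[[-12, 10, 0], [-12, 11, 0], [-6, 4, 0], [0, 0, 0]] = z @ [[0, 1, 0], [3, -2, 0], [0, 0, 0], [0, 3, 0]]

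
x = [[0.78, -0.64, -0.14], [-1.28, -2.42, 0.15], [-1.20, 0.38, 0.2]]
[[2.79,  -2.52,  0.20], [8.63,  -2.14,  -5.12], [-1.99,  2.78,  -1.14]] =x @ [[0.26, -1.69, 1.32], [-3.78, 1.80, 1.39], [-1.20, 0.32, -0.43]]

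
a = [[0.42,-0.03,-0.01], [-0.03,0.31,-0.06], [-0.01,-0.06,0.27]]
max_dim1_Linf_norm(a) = 0.42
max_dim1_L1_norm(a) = 0.46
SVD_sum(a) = [[0.4, -0.11, 0.02], [-0.11, 0.03, -0.0], [0.02, -0.0, 0.0]] + [[0.02,0.06,-0.05],  [0.06,0.20,-0.16],  [-0.05,-0.16,0.13]] + [[0.0, 0.02, 0.02], [0.02, 0.08, 0.11], [0.02, 0.11, 0.14]]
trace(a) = 1.00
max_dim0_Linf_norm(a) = 0.42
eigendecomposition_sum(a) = [[0.00, 0.02, 0.02], [0.02, 0.08, 0.11], [0.02, 0.11, 0.14]] + [[0.40, -0.11, 0.02], [-0.11, 0.03, -0.00], [0.02, -0.0, 0.0]] + [[0.02, 0.06, -0.05], [0.06, 0.2, -0.16], [-0.05, -0.16, 0.13]]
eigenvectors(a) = [[-0.13, -0.96, -0.23], [-0.59, 0.27, -0.76], [-0.79, -0.04, 0.61]]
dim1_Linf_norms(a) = [0.42, 0.31, 0.27]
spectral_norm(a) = 0.43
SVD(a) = [[-0.96, -0.23, 0.13], [0.27, -0.76, 0.59], [-0.04, 0.61, 0.79]] @ diag([0.42785491168337597, 0.3487828842386839, 0.2233622040779402]) @ [[-0.96, 0.27, -0.04],[-0.23, -0.76, 0.61],[0.13, 0.59, 0.79]]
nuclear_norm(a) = 1.00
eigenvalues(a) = [0.22, 0.43, 0.35]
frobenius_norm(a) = 0.60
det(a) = 0.03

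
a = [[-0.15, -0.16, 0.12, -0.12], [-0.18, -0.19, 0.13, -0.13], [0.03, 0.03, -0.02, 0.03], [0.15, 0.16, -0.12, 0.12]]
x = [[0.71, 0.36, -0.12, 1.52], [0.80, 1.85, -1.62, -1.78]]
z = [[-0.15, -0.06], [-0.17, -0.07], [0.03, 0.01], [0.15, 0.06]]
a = z @ x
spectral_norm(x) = 3.18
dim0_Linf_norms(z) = [0.17, 0.07]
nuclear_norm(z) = 0.30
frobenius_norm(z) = 0.29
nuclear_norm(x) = 4.83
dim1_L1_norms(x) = [2.71, 6.05]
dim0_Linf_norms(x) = [0.8, 1.85, 1.62, 1.78]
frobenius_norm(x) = 3.58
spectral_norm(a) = 0.51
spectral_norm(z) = 0.29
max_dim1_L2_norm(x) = 3.14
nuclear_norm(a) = 0.53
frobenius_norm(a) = 0.51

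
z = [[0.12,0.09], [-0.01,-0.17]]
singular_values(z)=[0.21, 0.09]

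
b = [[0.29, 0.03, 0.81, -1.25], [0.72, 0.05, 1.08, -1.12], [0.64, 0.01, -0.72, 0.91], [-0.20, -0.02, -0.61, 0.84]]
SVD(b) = [[-0.56, 0.04, 0.71, 0.42], [-0.61, 0.50, -0.6, 0.14], [0.39, 0.87, 0.31, -0.07], [0.39, -0.03, -0.22, 0.89]] @ diag([2.6810165032500124, 0.944284564531958, 0.2001896023069541, 0.0011373723876555311]) @ [[-0.16, -0.02, -0.61, 0.77], [0.98, 0.04, -0.04, 0.17], [0.07, -0.01, -0.79, -0.61], [-0.04, 1.00, -0.01, 0.00]]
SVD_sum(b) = [[0.25, 0.03, 0.92, -1.17],[0.27, 0.03, 1.01, -1.27],[-0.17, -0.02, -0.64, 0.81],[-0.17, -0.02, -0.65, 0.82]] + [[0.03, 0.00, -0.00, 0.01], [0.46, 0.02, -0.02, 0.08], [0.80, 0.03, -0.04, 0.14], [-0.03, -0.00, 0.00, -0.00]] + [[0.01, -0.00, -0.11, -0.09], [-0.01, 0.00, 0.09, 0.07], [0.0, -0.0, -0.05, -0.04], [-0.00, 0.0, 0.03, 0.03]] + [[-0.0, 0.0, -0.0, 0.00], [-0.0, 0.00, -0.00, 0.00], [0.0, -0.0, 0.0, -0.00], [-0.00, 0.00, -0.00, 0.00]]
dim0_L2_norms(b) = [1.03, 0.06, 1.65, 2.09]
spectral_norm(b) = 2.68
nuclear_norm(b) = 3.83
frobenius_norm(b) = 2.85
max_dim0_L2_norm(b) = 2.09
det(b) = 0.00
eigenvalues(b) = [1.19, -0.65, -0.09, 0.01]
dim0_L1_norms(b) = [1.85, 0.11, 3.22, 4.12]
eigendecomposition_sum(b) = [[0.58, 0.03, 0.53, -0.82], [0.77, 0.04, 0.69, -1.07], [0.01, 0.00, 0.01, -0.02], [-0.39, -0.02, -0.36, 0.55]] + [[-0.28, -0.00, 0.28, -0.41], [-0.44, -0.01, 0.44, -0.64], [0.73, 0.01, -0.74, 1.08], [0.26, 0.0, -0.26, 0.38]] + [[-0.02, -0.0, 0.00, -0.03],[0.37, 0.0, -0.05, 0.55],[-0.1, -0.00, 0.01, -0.15],[-0.06, -0.0, 0.01, -0.09]] + [[-0.0,-0.0,0.0,-0.00],[0.02,0.01,-0.00,0.05],[0.0,0.0,-0.0,0.00],[0.00,0.00,-0.0,0.0]]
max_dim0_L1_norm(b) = 4.12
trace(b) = 0.46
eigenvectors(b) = [[0.56,0.30,0.04,-0.04], [0.74,0.47,-0.95,1.0], [0.01,-0.79,0.26,0.01], [-0.38,-0.28,0.16,0.02]]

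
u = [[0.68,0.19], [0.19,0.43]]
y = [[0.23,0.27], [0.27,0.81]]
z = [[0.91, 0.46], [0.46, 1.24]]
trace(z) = 2.15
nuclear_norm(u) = 1.11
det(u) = 0.26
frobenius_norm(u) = 0.85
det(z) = 0.92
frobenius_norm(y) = 0.92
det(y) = 0.11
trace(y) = 1.04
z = u + y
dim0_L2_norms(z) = [1.02, 1.32]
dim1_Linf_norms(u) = [0.68, 0.43]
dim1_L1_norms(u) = [0.87, 0.62]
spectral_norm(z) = 1.56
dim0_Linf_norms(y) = [0.27, 0.81]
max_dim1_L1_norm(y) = 1.08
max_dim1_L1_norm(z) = 1.7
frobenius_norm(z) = 1.67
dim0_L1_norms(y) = [0.5, 1.08]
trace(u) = 1.11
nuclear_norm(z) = 2.15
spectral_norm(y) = 0.92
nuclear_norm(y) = 1.04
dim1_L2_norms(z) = [1.02, 1.32]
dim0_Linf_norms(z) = [0.91, 1.24]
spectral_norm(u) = 0.78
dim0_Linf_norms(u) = [0.68, 0.43]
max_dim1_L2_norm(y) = 0.85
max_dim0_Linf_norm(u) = 0.68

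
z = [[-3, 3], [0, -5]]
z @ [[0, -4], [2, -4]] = [[6, 0], [-10, 20]]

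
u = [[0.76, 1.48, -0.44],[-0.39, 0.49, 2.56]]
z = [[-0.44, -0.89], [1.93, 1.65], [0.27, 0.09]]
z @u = [[0.01, -1.09, -2.08], [0.82, 3.66, 3.37], [0.17, 0.44, 0.11]]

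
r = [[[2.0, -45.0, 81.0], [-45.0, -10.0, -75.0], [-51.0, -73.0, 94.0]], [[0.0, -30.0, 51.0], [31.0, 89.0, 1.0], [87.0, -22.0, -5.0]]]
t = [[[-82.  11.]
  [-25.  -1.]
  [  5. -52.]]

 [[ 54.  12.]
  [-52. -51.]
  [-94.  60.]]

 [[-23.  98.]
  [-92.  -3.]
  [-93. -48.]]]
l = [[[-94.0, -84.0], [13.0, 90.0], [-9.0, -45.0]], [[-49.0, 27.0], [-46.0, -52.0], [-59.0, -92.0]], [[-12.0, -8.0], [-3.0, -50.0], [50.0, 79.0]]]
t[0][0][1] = 11.0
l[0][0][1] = -84.0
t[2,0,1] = 98.0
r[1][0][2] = 51.0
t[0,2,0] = 5.0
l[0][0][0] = -94.0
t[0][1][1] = -1.0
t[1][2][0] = -94.0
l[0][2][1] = -45.0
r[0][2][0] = -51.0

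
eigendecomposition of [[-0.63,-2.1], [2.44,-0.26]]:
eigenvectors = [[(0.06-0.68j), (0.06+0.68j)], [-0.73+0.00j, -0.73-0.00j]]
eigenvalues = [(-0.45+2.26j), (-0.45-2.26j)]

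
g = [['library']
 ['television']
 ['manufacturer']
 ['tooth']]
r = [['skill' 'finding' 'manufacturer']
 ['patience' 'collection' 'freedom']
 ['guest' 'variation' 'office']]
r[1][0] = 'patience'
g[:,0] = ['library', 'television', 'manufacturer', 'tooth']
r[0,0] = 'skill'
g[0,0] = 'library'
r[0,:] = ['skill', 'finding', 'manufacturer']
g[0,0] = 'library'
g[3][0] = 'tooth'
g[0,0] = 'library'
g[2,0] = 'manufacturer'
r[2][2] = 'office'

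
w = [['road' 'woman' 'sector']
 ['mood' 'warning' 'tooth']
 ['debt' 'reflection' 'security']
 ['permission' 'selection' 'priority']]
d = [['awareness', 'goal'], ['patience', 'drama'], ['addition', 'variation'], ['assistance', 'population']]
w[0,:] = ['road', 'woman', 'sector']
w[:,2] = ['sector', 'tooth', 'security', 'priority']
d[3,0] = 'assistance'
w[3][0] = 'permission'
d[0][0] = 'awareness'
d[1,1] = 'drama'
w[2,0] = 'debt'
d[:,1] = ['goal', 'drama', 'variation', 'population']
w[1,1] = 'warning'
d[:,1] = ['goal', 'drama', 'variation', 'population']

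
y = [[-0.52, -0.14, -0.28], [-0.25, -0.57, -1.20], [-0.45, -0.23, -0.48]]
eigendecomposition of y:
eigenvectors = [[0.32, 0.41, 0.02], [0.85, -0.90, -0.91], [0.43, 0.12, 0.42]]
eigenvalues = [-1.27, -0.3, -0.0]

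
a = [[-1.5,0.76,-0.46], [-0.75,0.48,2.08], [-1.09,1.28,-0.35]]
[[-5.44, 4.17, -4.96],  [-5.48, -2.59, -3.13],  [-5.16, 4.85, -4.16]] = a @ [[3.12, -0.88, 2.99], [-1.68, 2.46, -0.77], [-1.12, -2.13, -0.25]]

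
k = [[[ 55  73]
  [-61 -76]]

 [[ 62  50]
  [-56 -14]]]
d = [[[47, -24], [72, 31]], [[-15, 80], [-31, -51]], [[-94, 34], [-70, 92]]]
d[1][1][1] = -51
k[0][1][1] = -76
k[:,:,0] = [[55, -61], [62, -56]]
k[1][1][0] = -56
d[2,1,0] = -70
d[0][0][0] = 47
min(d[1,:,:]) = -51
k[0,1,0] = -61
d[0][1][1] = 31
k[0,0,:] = [55, 73]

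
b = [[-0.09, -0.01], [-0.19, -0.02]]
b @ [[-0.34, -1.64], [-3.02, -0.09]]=[[0.06, 0.15], [0.12, 0.31]]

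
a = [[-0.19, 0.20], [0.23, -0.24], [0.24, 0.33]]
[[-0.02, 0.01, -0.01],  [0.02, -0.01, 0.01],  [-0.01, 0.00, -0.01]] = a @ [[0.03, -0.01, 0.02],[-0.06, 0.02, -0.03]]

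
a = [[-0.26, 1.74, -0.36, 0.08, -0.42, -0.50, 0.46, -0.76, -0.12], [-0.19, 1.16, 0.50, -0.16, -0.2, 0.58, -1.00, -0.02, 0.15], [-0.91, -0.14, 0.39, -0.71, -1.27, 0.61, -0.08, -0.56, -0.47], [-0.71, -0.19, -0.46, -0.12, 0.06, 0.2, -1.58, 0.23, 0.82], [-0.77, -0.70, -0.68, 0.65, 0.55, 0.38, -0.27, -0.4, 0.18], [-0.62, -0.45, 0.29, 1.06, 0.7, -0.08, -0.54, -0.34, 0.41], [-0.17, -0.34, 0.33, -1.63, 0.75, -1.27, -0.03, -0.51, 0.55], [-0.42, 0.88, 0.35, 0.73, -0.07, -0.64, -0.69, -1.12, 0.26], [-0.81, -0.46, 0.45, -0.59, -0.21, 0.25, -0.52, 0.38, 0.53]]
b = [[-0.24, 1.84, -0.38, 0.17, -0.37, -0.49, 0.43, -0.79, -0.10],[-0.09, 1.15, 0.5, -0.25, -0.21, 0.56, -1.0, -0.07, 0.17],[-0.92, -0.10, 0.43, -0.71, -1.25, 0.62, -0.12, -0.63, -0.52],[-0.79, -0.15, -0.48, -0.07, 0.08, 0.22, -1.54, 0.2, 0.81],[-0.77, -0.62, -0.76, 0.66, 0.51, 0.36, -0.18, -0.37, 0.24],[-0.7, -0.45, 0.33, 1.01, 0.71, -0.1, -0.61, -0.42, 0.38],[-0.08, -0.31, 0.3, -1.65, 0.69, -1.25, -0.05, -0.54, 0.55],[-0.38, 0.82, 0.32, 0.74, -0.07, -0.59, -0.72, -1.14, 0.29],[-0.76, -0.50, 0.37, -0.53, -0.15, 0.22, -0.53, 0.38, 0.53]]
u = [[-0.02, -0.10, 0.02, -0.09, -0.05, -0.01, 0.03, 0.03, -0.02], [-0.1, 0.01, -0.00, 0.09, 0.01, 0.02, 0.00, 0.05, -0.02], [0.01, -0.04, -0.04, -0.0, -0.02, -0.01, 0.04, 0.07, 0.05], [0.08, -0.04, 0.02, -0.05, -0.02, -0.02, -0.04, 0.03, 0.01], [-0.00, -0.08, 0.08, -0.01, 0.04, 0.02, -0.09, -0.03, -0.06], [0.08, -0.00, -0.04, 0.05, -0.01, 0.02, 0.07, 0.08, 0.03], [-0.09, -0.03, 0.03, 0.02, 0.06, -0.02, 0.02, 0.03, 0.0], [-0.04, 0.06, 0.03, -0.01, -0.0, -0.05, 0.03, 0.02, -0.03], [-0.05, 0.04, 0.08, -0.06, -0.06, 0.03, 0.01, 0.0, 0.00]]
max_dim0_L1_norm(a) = 6.06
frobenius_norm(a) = 5.73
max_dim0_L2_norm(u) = 0.19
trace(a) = 1.02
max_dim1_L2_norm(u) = 0.17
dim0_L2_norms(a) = [1.81, 2.49, 1.31, 2.37, 1.8, 1.8, 2.2, 1.7, 1.33]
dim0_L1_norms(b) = [4.73, 5.94, 3.87, 5.79, 4.04, 4.41, 5.18, 4.54, 3.59]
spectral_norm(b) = 2.88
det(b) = 4.81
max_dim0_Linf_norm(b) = 1.84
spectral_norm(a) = 2.88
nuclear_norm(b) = 14.77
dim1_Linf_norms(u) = [0.1, 0.1, 0.07, 0.08, 0.09, 0.08, 0.09, 0.06, 0.08]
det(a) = 2.23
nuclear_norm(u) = 1.04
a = u + b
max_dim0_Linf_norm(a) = 1.74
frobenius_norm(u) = 0.41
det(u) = -0.00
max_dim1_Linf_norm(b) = 1.84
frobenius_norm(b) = 5.74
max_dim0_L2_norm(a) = 2.49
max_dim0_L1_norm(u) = 0.47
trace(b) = 1.02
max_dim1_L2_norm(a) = 2.38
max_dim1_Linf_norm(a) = 1.74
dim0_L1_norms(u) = [0.47, 0.4, 0.34, 0.38, 0.27, 0.2, 0.33, 0.34, 0.22]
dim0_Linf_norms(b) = [0.92, 1.84, 0.76, 1.65, 1.25, 1.25, 1.54, 1.14, 0.81]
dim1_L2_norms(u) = [0.15, 0.15, 0.11, 0.12, 0.17, 0.15, 0.12, 0.1, 0.14]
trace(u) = 0.00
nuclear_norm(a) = 14.68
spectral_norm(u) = 0.22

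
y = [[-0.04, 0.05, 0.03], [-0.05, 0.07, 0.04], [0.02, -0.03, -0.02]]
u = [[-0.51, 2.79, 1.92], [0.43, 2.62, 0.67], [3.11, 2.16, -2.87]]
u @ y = [[-0.08,0.11,0.06],[-0.13,0.18,0.1],[-0.29,0.39,0.24]]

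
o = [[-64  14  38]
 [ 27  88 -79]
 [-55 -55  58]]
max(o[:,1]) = 88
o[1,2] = -79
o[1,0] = 27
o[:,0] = [-64, 27, -55]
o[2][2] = 58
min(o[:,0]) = -64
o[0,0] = -64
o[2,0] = -55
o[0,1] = 14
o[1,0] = 27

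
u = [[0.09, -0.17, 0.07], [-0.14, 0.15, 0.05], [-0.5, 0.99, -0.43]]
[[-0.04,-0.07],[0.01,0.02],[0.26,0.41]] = u @ [[-0.12, -0.15], [0.08, 0.15], [-0.29, -0.44]]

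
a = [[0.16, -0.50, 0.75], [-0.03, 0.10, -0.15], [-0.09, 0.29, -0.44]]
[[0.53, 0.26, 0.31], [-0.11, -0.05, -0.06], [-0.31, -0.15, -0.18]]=a @ [[-0.41, -0.35, 1.38], [-0.09, -1.74, 0.68], [0.74, -0.74, 0.57]]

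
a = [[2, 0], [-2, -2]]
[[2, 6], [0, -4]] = a @ [[1, 3], [-1, -1]]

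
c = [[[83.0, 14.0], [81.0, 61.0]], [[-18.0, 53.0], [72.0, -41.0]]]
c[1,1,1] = -41.0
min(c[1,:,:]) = -41.0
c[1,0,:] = [-18.0, 53.0]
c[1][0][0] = -18.0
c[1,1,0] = 72.0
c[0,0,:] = [83.0, 14.0]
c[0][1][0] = 81.0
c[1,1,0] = 72.0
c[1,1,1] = -41.0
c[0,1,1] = 61.0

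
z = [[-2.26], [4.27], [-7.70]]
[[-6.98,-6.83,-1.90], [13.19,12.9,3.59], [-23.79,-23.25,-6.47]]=z @ [[3.09, 3.02, 0.84]]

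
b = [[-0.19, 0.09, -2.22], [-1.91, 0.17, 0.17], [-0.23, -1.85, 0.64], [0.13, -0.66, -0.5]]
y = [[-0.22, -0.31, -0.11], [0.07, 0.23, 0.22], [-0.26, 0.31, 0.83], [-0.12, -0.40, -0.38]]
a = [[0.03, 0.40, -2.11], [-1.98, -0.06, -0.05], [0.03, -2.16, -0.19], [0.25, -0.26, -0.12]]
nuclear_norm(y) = 1.58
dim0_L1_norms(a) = [2.29, 2.88, 2.47]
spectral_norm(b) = 2.47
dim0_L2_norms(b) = [1.94, 1.97, 2.37]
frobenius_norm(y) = 1.20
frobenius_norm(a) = 3.66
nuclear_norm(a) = 6.33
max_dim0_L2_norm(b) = 2.37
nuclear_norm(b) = 6.25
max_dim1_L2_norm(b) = 2.23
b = a + y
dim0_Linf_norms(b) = [1.91, 1.85, 2.22]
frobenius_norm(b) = 3.64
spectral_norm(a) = 2.27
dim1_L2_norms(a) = [2.15, 1.98, 2.17, 0.38]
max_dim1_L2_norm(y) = 0.92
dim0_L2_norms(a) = [2.0, 2.21, 2.12]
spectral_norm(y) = 1.10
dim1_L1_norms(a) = [2.54, 2.09, 2.38, 0.63]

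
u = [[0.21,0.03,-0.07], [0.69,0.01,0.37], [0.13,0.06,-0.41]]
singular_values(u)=[0.8, 0.46, 0.0]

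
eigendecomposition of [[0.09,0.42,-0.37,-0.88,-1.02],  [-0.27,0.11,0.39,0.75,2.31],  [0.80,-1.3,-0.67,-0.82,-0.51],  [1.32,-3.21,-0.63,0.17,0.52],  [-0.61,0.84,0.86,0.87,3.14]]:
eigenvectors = [[(-0.06+0j),(0.17-0.46j),(0.17+0.46j),(0.56+0j),0.88+0.00j], [(0.48+0j),0.12+0.12j,(0.12-0.12j),0.11+0.00j,(0.38+0j)], [-0.20+0.00j,-0.16-0.52j,(-0.16+0.52j),0.75+0.00j,(-0.04+0j)], [-0.38+0.00j,-0.63+0.00j,(-0.63-0j),(0.28+0j),(0.28+0j)], [(0.76+0j),(0.2+0.09j),(0.2-0.09j),(-0.18+0j),0.00+0.00j]]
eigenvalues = [(3.06+0j), (0.11+1j), (0.11-1j), (-0.45+0j), (0.01+0j)]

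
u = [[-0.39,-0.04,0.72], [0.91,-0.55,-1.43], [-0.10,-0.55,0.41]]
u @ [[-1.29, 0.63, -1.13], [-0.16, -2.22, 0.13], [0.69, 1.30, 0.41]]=[[1.01, 0.78, 0.73], [-2.07, -0.06, -1.69], [0.5, 1.69, 0.21]]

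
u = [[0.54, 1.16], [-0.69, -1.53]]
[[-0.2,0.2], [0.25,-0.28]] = u@ [[-0.43, -0.53],[0.03, 0.42]]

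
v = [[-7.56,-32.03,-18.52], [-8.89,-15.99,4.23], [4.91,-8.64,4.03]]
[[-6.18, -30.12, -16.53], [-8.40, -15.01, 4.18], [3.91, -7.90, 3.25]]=v@[[0.88, 0.02, -0.06], [0.02, 0.93, 0.01], [-0.06, 0.01, 0.90]]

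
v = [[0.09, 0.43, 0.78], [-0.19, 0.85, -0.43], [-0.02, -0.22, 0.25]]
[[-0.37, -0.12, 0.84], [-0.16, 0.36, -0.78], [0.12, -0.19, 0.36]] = v@[[-1.21, 0.55, 0.11], [-0.49, 0.34, -0.28], [-0.06, -0.4, 1.22]]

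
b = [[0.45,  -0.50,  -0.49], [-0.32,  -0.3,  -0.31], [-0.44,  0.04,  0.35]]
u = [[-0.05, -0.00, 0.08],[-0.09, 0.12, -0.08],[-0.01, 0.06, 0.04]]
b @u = [[0.03, -0.09, 0.06], [0.05, -0.05, -0.01], [0.01, 0.03, -0.02]]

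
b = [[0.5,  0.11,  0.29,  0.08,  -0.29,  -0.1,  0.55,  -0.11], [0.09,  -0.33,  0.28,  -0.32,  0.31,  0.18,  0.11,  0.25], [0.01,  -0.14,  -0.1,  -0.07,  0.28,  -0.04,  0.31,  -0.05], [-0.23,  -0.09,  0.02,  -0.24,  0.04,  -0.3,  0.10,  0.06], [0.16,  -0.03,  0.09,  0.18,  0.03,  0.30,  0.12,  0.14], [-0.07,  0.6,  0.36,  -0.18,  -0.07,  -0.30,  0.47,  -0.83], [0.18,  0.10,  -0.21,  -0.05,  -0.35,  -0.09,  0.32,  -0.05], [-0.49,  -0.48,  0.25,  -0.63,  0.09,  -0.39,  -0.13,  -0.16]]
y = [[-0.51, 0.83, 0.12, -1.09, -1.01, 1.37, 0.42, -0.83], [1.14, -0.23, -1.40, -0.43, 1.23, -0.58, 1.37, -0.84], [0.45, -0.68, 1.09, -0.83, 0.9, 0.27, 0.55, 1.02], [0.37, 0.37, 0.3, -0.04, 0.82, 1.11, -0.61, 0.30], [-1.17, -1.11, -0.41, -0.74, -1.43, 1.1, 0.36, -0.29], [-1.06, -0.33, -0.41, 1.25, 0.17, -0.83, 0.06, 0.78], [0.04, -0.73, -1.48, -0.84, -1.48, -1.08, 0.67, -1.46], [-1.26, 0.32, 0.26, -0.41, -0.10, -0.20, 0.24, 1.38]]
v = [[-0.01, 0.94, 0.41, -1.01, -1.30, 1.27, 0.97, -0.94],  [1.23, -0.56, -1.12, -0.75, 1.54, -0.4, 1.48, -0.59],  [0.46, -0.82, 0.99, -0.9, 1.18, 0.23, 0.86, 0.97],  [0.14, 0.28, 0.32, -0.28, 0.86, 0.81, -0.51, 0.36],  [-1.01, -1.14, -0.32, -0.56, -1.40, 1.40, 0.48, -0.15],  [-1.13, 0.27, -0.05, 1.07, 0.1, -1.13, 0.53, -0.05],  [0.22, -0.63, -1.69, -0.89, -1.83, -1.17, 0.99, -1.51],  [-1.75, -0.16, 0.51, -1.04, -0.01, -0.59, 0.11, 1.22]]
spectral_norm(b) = 1.40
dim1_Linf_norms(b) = [0.55, 0.33, 0.31, 0.3, 0.3, 0.83, 0.35, 0.63]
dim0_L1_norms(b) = [1.73, 1.88, 1.6, 1.75, 1.46, 1.7, 2.11, 1.65]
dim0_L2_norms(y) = [2.45, 1.82, 2.42, 2.25, 2.88, 2.57, 1.84, 2.69]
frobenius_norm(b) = 2.21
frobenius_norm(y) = 6.76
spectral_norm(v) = 4.22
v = b + y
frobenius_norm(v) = 7.29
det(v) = -28.38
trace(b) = -0.28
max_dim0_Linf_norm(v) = 1.83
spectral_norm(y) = 4.03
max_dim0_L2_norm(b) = 0.9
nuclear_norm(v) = 17.73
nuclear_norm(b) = 5.05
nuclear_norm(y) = 16.01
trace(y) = 0.10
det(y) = -4.31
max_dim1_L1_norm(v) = 8.93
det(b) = 0.00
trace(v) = -0.18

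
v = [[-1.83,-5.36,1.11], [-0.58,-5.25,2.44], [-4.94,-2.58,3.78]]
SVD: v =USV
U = [[-0.56, -0.38, -0.73], [-0.56, -0.47, 0.68], [-0.61, 0.79, 0.05]]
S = [9.7, 4.11, 1.27]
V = [[0.45,0.78,-0.44], [-0.71,0.61,0.34], [0.54,0.16,0.83]]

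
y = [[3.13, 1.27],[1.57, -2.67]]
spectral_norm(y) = 3.50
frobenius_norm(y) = 4.58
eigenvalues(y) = [3.46, -3.0]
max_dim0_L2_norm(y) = 3.5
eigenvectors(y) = [[0.97, -0.2], [0.25, 0.98]]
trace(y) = 0.46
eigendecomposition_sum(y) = [[3.28, 0.68], [0.84, 0.17]] + [[-0.15, 0.59],[0.73, -2.84]]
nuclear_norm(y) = 6.46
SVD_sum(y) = [[3.04, -0.19], [1.73, -0.11]] + [[0.09, 1.46], [-0.16, -2.56]]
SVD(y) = [[-0.87,  -0.49], [-0.49,  0.87]] @ diag([3.503584255633906, 2.954403046924067]) @ [[-1.00, 0.06], [-0.06, -1.00]]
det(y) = -10.35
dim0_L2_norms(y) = [3.5, 2.96]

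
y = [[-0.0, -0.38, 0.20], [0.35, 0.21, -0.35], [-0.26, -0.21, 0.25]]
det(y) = -0.005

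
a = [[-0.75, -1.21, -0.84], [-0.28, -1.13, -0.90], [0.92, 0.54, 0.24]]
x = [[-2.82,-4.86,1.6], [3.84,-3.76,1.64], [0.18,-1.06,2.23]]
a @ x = [[-2.68,9.08,-5.06], [-3.71,6.56,-4.31], [-0.48,-6.76,2.89]]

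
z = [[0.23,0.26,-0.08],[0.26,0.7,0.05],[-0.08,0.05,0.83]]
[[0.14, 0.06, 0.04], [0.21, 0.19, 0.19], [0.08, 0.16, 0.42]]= z@[[0.58,0.07,0.15], [0.07,0.23,0.18], [0.15,0.18,0.51]]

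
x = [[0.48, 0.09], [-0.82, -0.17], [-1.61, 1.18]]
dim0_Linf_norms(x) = [1.61, 1.18]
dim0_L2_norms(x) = [1.87, 1.2]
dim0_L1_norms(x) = [2.91, 1.44]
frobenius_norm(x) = 2.22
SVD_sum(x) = [[0.33, -0.18], [-0.55, 0.31], [-1.73, 0.98]] + [[0.15, 0.27],[-0.27, -0.48],[0.12, 0.2]]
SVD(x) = [[-0.18, 0.46], [0.3, -0.81], [0.94, 0.35]] @ diag([2.1132873507487515, 0.6769908220687515]) @ [[-0.87,0.49], [0.49,0.87]]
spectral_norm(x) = 2.11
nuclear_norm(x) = 2.79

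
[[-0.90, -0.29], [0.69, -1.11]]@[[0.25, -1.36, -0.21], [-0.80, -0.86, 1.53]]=[[0.01,1.47,-0.25], [1.06,0.02,-1.84]]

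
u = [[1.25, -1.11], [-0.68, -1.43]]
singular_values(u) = [1.84, 1.38]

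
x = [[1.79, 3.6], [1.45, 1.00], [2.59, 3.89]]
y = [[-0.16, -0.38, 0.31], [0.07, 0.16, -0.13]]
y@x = [[-0.03,0.25], [0.02,-0.09]]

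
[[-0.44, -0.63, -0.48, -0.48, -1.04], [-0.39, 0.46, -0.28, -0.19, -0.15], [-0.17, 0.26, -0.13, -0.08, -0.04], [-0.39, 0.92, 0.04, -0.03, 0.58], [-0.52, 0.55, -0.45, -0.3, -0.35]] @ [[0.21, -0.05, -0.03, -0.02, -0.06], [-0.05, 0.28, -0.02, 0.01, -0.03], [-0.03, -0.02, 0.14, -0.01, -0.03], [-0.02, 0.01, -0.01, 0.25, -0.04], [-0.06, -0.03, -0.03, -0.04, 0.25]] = [[0.03, -0.12, -0.01, -0.07, -0.18], [-0.08, 0.16, -0.03, -0.03, -0.01], [-0.04, 0.08, -0.02, -0.01, -0.0], [-0.16, 0.26, -0.02, -0.01, 0.14], [-0.10, 0.2, -0.04, -0.04, -0.05]]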